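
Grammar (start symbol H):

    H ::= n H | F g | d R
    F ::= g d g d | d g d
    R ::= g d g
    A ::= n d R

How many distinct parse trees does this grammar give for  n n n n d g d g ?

2

Parse trees for n n n n d g d g:
  [H n [H n [H n [H n [H [F d g d] g]]]]]
  [H n [H n [H n [H n [H d [R g d g]]]]]]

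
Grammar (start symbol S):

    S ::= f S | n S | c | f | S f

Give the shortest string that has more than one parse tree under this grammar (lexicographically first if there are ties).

f f

length 1: no string has ≥2 trees
length 2: f f has 2 parse trees

Two derivations of f f:
  S ⇒ f S ⇒ f f
  S ⇒ S f ⇒ f f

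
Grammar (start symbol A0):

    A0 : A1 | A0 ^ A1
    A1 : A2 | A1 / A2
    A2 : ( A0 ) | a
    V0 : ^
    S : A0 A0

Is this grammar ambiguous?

Unambiguous

(V0, S are unreachable from A0, so their rules don't affect L(A0).) This is a standard precedence ladder (A0 over A1 over A2), with each level left-recursive on its own operator ('^' at A0, '/' at A1). That structure is LR(1), hence unambiguous.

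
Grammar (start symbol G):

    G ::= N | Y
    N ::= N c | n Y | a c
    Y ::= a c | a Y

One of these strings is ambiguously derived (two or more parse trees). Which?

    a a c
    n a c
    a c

a c

a a c: 1 tree
n a c: 1 tree
a c: 2 trees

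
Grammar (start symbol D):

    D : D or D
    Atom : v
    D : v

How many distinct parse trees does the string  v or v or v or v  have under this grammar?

5

Parse trees for v or v or v or v:
  [D [D v] or [D [D v] or [D [D v] or [D v]]]]
  [D [D v] or [D [D [D v] or [D v]] or [D v]]]
  [D [D [D v] or [D v]] or [D [D v] or [D v]]]
  [D [D [D v] or [D [D v] or [D v]]] or [D v]]
  [D [D [D [D v] or [D v]] or [D v]] or [D v]]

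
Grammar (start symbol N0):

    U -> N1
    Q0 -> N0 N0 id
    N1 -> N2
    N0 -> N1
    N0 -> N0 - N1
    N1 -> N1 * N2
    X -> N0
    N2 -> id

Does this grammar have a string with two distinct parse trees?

Unambiguous

(U, X, Q0 are unreachable from N0, so their rules don't affect L(N0).) This is a standard precedence ladder (N0 over N1 over N2), with each level left-recursive on its own operator ('-' at N0, '*' at N1). That structure is LR(1), hence unambiguous.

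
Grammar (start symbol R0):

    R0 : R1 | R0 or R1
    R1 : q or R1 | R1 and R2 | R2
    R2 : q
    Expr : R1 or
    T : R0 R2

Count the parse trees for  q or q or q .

4

Parse trees for q or q or q:
  [R0 [R1 q or [R1 q or [R1 [R2 q]]]]]
  [R0 [R0 [R1 [R2 q]]] or [R1 q or [R1 [R2 q]]]]
  [R0 [R0 [R1 q or [R1 [R2 q]]]] or [R1 [R2 q]]]
  [R0 [R0 [R0 [R1 [R2 q]]] or [R1 [R2 q]]] or [R1 [R2 q]]]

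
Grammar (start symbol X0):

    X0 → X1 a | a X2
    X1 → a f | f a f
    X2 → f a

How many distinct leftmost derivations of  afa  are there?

2

Parse trees for afa:
  [X0 [X1 a f] a]
  [X0 a [X2 f a]]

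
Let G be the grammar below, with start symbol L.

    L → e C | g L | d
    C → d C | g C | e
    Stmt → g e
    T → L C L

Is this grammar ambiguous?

Unambiguous

(Stmt, T are unreachable from L, so their rules don't affect L(L).) The reachable rules are right-linear with at most one rule per (nonterminal, next-terminal) pair. Each input token forces the next rule, so parsing is deterministic.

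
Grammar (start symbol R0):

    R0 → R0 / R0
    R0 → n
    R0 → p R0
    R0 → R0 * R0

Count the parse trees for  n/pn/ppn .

Parse trees for n/pn/ppn:
  [R0 [R0 n] / [R0 [R0 p [R0 n]] / [R0 p [R0 p [R0 n]]]]]
  [R0 [R0 n] / [R0 p [R0 [R0 n] / [R0 p [R0 p [R0 n]]]]]]
  [R0 [R0 [R0 n] / [R0 p [R0 n]]] / [R0 p [R0 p [R0 n]]]]

3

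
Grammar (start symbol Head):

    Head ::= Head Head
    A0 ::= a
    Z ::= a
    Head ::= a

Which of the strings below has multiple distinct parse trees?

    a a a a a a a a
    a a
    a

a a a a a a a a

a a a a a a a a: 429 trees
a a: 1 tree
a: 1 tree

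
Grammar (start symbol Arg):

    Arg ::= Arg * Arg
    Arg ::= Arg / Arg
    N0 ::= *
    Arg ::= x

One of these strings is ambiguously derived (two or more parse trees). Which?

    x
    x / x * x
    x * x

x: 1 tree
x / x * x: 2 trees
x * x: 1 tree

x / x * x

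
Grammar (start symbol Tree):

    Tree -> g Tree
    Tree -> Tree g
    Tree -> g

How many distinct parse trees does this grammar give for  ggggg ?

Parse trees for ggggg (showing first 6 of 16):
  [Tree g [Tree g [Tree g [Tree g [Tree g]]]]]
  [Tree g [Tree g [Tree g [Tree [Tree g] g]]]]
  [Tree g [Tree g [Tree [Tree g [Tree g]] g]]]
  [Tree g [Tree g [Tree [Tree [Tree g] g] g]]]
  [Tree g [Tree [Tree g [Tree g [Tree g]]] g]]
  [Tree g [Tree [Tree g [Tree [Tree g] g]] g]]

16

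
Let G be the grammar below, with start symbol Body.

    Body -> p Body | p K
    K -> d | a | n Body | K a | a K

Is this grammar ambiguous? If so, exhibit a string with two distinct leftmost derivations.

Ambiguous

Witness: p a a

Derivation 1: Body ⇒ p K ⇒ p K a ⇒ p a a
Derivation 2: Body ⇒ p K ⇒ p a K ⇒ p a a

Two distinct leftmost derivations for the same string.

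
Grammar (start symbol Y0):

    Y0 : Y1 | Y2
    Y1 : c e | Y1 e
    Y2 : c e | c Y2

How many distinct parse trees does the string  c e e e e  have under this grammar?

Parse trees for c e e e e:
  [Y0 [Y1 [Y1 [Y1 [Y1 c e] e] e] e]]

1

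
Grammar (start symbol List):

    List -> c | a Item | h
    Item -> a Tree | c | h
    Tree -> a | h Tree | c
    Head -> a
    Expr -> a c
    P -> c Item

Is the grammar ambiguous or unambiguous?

Only List, Item, Tree are reachable from List; ignoring the rest: The reachable rules are right-linear with at most one rule per (nonterminal, next-terminal) pair. Each input token forces the next rule, so parsing is deterministic.

Unambiguous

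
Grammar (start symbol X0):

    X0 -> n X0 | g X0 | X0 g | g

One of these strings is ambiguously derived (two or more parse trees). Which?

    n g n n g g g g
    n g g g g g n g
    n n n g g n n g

n g n n g g g g: 64 trees
n g g g g g n g: 1 tree
n n n g g n n g: 1 tree

n g n n g g g g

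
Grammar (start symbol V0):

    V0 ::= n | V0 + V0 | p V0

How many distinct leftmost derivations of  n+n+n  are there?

2

Parse trees for n+n+n:
  [V0 [V0 n] + [V0 [V0 n] + [V0 n]]]
  [V0 [V0 [V0 n] + [V0 n]] + [V0 n]]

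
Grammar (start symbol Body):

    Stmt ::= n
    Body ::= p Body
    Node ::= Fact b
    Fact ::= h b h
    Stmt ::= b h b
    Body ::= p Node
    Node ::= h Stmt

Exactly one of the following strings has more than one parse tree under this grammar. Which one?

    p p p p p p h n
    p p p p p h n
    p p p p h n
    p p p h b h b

p p p p p p h n: 1 tree
p p p p p h n: 1 tree
p p p p h n: 1 tree
p p p h b h b: 2 trees

p p p h b h b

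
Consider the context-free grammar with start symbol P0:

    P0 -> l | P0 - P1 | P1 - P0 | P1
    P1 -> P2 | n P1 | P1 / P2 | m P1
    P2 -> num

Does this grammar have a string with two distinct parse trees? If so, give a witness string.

Ambiguous

Witness: num - num

Derivation 1: P0 ⇒ P0 - P1 ⇒ P1 - P1 ⇒ P2 - P1 ⇒ num - P1 ⇒ num - P2 ⇒ num - num
Derivation 2: P0 ⇒ P1 - P0 ⇒ P2 - P0 ⇒ num - P0 ⇒ num - P1 ⇒ num - P2 ⇒ num - num

Two distinct leftmost derivations for the same string.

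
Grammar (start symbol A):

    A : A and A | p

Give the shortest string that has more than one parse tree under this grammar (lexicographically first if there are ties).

p and p and p

length 1: no string has ≥2 trees
length 3: no string has ≥2 trees
length 5: p and p and p has 2 parse trees

Two derivations of p and p and p:
  A ⇒ A and A ⇒ A and A and A ⇒ p and A and A ⇒ p and p and A ⇒ p and p and p
  A ⇒ A and A ⇒ p and A ⇒ p and A and A ⇒ p and p and A ⇒ p and p and p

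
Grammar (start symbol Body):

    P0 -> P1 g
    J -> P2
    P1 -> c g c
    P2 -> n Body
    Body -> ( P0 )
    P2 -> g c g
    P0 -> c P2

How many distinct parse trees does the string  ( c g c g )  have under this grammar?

2

Parse trees for ( c g c g ):
  [Body ( [P0 [P1 c g c] g] )]
  [Body ( [P0 c [P2 g c g]] )]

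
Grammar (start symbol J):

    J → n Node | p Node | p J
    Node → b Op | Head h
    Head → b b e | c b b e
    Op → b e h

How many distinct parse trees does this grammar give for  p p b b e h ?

Parse trees for p p b b e h:
  [J p [J p [Node b [Op b e h]]]]
  [J p [J p [Node [Head b b e] h]]]

2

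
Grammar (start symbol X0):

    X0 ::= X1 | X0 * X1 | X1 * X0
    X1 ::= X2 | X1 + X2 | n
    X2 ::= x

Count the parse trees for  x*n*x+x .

4

Parse trees for x*n*x+x:
  [X0 [X0 [X0 [X1 [X2 x]]] * [X1 n]] * [X1 [X1 [X2 x]] + [X2 x]]]
  [X0 [X0 [X1 [X2 x]] * [X0 [X1 n]]] * [X1 [X1 [X2 x]] + [X2 x]]]
  [X0 [X1 [X2 x]] * [X0 [X0 [X1 n]] * [X1 [X1 [X2 x]] + [X2 x]]]]
  [X0 [X1 [X2 x]] * [X0 [X1 n] * [X0 [X1 [X1 [X2 x]] + [X2 x]]]]]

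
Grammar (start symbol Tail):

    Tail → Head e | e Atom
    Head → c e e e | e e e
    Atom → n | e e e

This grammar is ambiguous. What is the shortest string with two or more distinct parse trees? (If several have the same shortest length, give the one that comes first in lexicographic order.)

e e e e

length 2: no string has ≥2 trees
length 4: e e e e has 2 parse trees

Two derivations of e e e e:
  Tail ⇒ Head e ⇒ e e e e
  Tail ⇒ e Atom ⇒ e e e e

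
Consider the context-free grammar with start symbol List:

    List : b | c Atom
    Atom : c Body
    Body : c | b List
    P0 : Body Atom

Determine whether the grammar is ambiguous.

Only List, Atom, Body are reachable from List; ignoring the rest: Restricted to the reachable nonterminals, every rule has the form A → t or A → t B, and no two rules for the same A share a first terminal. The grammar encodes a DFA — one run per string.

Unambiguous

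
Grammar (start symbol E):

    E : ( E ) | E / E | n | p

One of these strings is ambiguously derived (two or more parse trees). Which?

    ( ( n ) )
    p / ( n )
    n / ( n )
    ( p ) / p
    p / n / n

p / n / n

( ( n ) ): 1 tree
p / ( n ): 1 tree
n / ( n ): 1 tree
( p ) / p: 1 tree
p / n / n: 2 trees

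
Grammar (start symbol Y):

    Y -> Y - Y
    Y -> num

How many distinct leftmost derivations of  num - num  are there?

1

Parse trees for num - num:
  [Y [Y num] - [Y num]]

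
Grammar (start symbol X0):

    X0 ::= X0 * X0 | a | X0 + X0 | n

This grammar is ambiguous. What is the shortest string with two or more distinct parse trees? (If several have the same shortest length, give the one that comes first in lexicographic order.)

a * a * a

length 1: no string has ≥2 trees
length 3: no string has ≥2 trees
length 5: a * a * a has 2 parse trees

Two derivations of a * a * a:
  X0 ⇒ X0 * X0 ⇒ X0 * X0 * X0 ⇒ a * X0 * X0 ⇒ a * a * X0 ⇒ a * a * a
  X0 ⇒ X0 * X0 ⇒ a * X0 ⇒ a * X0 * X0 ⇒ a * a * X0 ⇒ a * a * a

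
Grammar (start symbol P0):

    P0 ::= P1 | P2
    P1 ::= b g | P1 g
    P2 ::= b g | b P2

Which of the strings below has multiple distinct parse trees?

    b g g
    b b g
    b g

b g g: 1 tree
b b g: 1 tree
b g: 2 trees

b g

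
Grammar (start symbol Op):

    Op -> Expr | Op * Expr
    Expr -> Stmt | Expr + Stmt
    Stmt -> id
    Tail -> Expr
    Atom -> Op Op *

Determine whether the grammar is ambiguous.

Only Op, Expr, Stmt are reachable from Op; ignoring the rest: Op → Op * Expr | Expr  ;  Expr → Expr + Stmt | Stmt  — a left-associative chain with Stmt at the bottom. Each string factors uniquely by precedence.

Unambiguous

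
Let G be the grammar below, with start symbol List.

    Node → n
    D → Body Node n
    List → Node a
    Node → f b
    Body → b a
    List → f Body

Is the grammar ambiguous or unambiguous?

Ambiguous

Witness: f b a

Derivation 1: List ⇒ Node a ⇒ f b a
Derivation 2: List ⇒ f Body ⇒ f b a

Two distinct leftmost derivations for the same string.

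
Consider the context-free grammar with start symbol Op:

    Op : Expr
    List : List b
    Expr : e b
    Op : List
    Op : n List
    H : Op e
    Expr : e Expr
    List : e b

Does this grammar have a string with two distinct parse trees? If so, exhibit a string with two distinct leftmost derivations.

Witness: e b

Derivation 1: Op ⇒ Expr ⇒ e b
Derivation 2: Op ⇒ List ⇒ e b

Two distinct leftmost derivations for the same string.

Ambiguous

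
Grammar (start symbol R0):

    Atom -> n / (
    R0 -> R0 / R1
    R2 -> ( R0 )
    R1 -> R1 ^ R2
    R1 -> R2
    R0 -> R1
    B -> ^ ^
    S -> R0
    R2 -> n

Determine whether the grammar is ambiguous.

(Atom, B, S are unreachable from R0, so their rules don't affect L(R0).) The grammar is stratified — R0 handles '/' (left-recursive), R1 handles '^', R2 atoms. Each operator has a fixed associativity and precedence level, so every string has one parse.

Unambiguous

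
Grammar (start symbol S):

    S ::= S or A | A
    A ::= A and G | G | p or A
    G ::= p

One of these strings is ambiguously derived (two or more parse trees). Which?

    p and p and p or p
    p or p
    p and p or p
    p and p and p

p and p and p or p: 1 tree
p or p: 2 trees
p and p or p: 1 tree
p and p and p: 1 tree

p or p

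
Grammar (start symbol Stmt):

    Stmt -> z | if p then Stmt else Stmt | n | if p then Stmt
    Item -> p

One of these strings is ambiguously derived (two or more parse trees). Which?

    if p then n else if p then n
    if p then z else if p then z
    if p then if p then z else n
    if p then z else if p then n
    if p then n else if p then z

if p then if p then z else n

if p then n else if p then n: 1 tree
if p then z else if p then z: 1 tree
if p then if p then z else n: 2 trees
if p then z else if p then n: 1 tree
if p then n else if p then z: 1 tree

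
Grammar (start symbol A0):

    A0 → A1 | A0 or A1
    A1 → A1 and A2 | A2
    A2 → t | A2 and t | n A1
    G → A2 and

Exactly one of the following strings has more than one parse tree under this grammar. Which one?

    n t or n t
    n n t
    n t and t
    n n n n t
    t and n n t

n t and t

n t or n t: 1 tree
n n t: 1 tree
n t and t: 4 trees
n n n n t: 1 tree
t and n n t: 1 tree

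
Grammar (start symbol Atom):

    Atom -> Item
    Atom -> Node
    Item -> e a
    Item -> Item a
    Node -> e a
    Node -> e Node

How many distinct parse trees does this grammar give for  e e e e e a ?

Parse trees for e e e e e a:
  [Atom [Node e [Node e [Node e [Node e [Node e a]]]]]]

1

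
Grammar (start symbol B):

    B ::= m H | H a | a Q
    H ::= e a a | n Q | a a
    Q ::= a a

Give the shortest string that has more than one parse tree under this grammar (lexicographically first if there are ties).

length 3: a a a has 2 parse trees

Two derivations of a a a:
  B ⇒ H a ⇒ a a a
  B ⇒ a Q ⇒ a a a

a a a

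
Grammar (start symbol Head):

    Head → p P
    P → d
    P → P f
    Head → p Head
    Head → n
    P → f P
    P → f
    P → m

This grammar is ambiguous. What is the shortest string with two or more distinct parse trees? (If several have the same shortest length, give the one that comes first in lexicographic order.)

length 1: no string has ≥2 trees
length 2: no string has ≥2 trees
length 3: p f f has 2 parse trees

Two derivations of p f f:
  Head ⇒ p P ⇒ p P f ⇒ p f f
  Head ⇒ p P ⇒ p f P ⇒ p f f

p f f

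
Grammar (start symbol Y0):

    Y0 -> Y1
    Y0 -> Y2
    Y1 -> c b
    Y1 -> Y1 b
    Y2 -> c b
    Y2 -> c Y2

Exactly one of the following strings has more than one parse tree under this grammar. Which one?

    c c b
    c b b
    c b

c c b: 1 tree
c b b: 1 tree
c b: 2 trees

c b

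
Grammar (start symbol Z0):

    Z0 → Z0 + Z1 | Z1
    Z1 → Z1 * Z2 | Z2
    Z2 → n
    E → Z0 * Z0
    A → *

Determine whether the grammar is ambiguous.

Unambiguous

(E, A are unreachable from Z0, so their rules don't affect L(Z0).) The grammar is stratified — Z0 handles '+' (left-recursive), Z1 handles '*', Z2 atoms. Each operator has a fixed associativity and precedence level, so every string has one parse.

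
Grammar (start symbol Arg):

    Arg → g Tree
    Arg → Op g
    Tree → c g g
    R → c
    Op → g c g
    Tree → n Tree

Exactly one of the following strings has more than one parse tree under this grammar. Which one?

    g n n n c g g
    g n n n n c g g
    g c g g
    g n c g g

g c g g

g n n n c g g: 1 tree
g n n n n c g g: 1 tree
g c g g: 2 trees
g n c g g: 1 tree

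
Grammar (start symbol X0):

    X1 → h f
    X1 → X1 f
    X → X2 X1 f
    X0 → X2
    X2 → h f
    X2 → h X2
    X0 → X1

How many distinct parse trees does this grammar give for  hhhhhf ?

Parse trees for hhhhhf:
  [X0 [X2 h [X2 h [X2 h [X2 h [X2 h f]]]]]]

1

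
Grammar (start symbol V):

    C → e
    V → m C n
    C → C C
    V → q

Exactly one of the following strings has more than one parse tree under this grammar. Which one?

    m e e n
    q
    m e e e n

m e e n: 1 tree
q: 1 tree
m e e e n: 2 trees

m e e e n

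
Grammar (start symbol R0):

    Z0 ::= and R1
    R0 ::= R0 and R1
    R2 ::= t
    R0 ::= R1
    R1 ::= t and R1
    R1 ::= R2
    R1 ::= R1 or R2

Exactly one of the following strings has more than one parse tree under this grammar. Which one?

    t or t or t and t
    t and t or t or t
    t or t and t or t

t or t or t and t: 1 tree
t and t or t or t: 4 trees
t or t and t or t: 1 tree

t and t or t or t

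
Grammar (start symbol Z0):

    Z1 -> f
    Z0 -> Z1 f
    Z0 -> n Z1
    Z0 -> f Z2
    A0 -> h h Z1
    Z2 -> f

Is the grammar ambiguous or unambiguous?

Witness: f f

Derivation 1: Z0 ⇒ Z1 f ⇒ f f
Derivation 2: Z0 ⇒ f Z2 ⇒ f f

Two distinct leftmost derivations for the same string.

Ambiguous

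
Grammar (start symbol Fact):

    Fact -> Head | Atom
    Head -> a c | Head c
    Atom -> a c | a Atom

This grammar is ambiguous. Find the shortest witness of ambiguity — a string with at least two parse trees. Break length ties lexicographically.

length 2: a c has 2 parse trees

Two derivations of a c:
  Fact ⇒ Head ⇒ a c
  Fact ⇒ Atom ⇒ a c

a c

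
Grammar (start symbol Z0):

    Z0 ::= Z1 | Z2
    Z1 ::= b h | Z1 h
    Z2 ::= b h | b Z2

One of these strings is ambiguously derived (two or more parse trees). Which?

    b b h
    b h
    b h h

b b h: 1 tree
b h: 2 trees
b h h: 1 tree

b h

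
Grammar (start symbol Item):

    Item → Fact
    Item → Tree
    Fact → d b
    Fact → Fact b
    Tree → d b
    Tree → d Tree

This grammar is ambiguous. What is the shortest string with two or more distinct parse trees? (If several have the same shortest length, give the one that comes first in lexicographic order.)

d b

length 2: d b has 2 parse trees

Two derivations of d b:
  Item ⇒ Fact ⇒ d b
  Item ⇒ Tree ⇒ d b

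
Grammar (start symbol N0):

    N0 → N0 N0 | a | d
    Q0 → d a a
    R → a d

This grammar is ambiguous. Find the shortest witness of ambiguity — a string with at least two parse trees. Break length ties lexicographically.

a a a

length 1: no string has ≥2 trees
length 2: no string has ≥2 trees
length 3: a a a has 2 parse trees

Two derivations of a a a:
  N0 ⇒ N0 N0 ⇒ N0 N0 N0 ⇒ a N0 N0 ⇒ a a N0 ⇒ a a a
  N0 ⇒ N0 N0 ⇒ a N0 ⇒ a N0 N0 ⇒ a a N0 ⇒ a a a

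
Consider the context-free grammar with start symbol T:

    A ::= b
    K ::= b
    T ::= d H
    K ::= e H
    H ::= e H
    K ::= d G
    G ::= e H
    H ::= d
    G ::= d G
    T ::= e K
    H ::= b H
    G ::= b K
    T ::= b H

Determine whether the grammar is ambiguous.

Only T, K, G, H are reachable from T; ignoring the rest: Restricted to the reachable nonterminals, every rule has the form A → t or A → t B, and no two rules for the same A share a first terminal. The grammar encodes a DFA — one run per string.

Unambiguous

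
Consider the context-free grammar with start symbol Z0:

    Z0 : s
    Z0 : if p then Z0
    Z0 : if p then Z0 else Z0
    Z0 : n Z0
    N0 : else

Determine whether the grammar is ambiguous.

Witness: if p then if p then s else s

Derivation 1: Z0 ⇒ if p then Z0 ⇒ if p then if p then Z0 else Z0 ⇒ if p then if p then s else Z0 ⇒ if p then if p then s else s
Derivation 2: Z0 ⇒ if p then Z0 else Z0 ⇒ if p then if p then Z0 else Z0 ⇒ if p then if p then s else Z0 ⇒ if p then if p then s else s

Two distinct leftmost derivations for the same string.

Ambiguous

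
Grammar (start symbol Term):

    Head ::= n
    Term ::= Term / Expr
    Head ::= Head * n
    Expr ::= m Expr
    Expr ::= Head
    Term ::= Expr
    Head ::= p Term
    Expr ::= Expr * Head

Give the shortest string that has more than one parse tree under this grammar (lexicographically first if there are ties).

length 1: no string has ≥2 trees
length 2: no string has ≥2 trees
length 3: n * n has 2 parse trees

Two derivations of n * n:
  Term ⇒ Expr ⇒ Head ⇒ Head * n ⇒ n * n
  Term ⇒ Expr ⇒ Expr * Head ⇒ Head * Head ⇒ n * Head ⇒ n * n

n * n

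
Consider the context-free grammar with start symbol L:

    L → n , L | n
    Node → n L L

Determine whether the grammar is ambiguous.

Only L is reachable from L; ignoring the rest: The reachable grammar is A → atom sep A | atom. Each atom is followed by either the separator (recurse) or end-of-string (stop) — no choice point.

Unambiguous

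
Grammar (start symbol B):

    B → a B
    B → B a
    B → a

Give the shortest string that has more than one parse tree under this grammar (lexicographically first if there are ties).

length 1: no string has ≥2 trees
length 2: a a has 2 parse trees

Two derivations of a a:
  B ⇒ a B ⇒ a a
  B ⇒ B a ⇒ a a

a a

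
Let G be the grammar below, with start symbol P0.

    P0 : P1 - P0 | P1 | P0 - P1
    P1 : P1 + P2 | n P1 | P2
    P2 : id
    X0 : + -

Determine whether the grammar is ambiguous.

Ambiguous

Witness: id - id

Derivation 1: P0 ⇒ P1 - P0 ⇒ P2 - P0 ⇒ id - P0 ⇒ id - P1 ⇒ id - P2 ⇒ id - id
Derivation 2: P0 ⇒ P0 - P1 ⇒ P1 - P1 ⇒ P2 - P1 ⇒ id - P1 ⇒ id - P2 ⇒ id - id

Two distinct leftmost derivations for the same string.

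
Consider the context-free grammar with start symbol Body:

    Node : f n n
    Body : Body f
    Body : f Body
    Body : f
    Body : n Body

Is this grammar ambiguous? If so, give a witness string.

Ambiguous

Witness: f f

Derivation 1: Body ⇒ Body f ⇒ f f
Derivation 2: Body ⇒ f Body ⇒ f f

Two distinct leftmost derivations for the same string.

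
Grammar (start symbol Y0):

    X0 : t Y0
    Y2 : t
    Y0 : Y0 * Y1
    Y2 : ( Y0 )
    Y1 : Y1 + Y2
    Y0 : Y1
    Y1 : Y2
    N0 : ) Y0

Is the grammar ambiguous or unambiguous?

Only Y0, Y1, Y2 are reachable from Y0; ignoring the rest: The grammar is stratified — Y0 handles '*' (left-recursive), Y1 handles '+', Y2 atoms. Each operator has a fixed associativity and precedence level, so every string has one parse.

Unambiguous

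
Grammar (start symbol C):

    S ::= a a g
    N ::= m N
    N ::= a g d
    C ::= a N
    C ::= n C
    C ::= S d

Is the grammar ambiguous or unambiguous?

Witness: a a g d

Derivation 1: C ⇒ a N ⇒ a a g d
Derivation 2: C ⇒ S d ⇒ a a g d

Two distinct leftmost derivations for the same string.

Ambiguous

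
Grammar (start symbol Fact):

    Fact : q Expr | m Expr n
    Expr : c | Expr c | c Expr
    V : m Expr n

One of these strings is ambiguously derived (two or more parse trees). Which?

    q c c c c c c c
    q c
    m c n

q c c c c c c c: 64 trees
q c: 1 tree
m c n: 1 tree

q c c c c c c c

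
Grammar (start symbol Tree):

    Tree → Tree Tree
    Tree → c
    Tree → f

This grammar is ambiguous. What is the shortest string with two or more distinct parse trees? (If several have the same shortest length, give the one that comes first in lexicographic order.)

c c c

length 1: no string has ≥2 trees
length 2: no string has ≥2 trees
length 3: c c c has 2 parse trees

Two derivations of c c c:
  Tree ⇒ Tree Tree ⇒ Tree Tree Tree ⇒ c Tree Tree ⇒ c c Tree ⇒ c c c
  Tree ⇒ Tree Tree ⇒ c Tree ⇒ c Tree Tree ⇒ c c Tree ⇒ c c c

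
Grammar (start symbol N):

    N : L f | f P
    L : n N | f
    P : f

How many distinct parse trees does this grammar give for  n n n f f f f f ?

2

Parse trees for n n n f f f f f:
  [N [L n [N [L n [N [L n [N [L f] f]] f]] f]] f]
  [N [L n [N [L n [N [L n [N f [P f]]] f]] f]] f]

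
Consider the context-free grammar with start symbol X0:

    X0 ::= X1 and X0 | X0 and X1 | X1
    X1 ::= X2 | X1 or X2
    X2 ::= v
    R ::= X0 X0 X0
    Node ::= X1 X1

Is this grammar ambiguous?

Ambiguous

Witness: v and v

Derivation 1: X0 ⇒ X1 and X0 ⇒ X2 and X0 ⇒ v and X0 ⇒ v and X1 ⇒ v and X2 ⇒ v and v
Derivation 2: X0 ⇒ X0 and X1 ⇒ X1 and X1 ⇒ X2 and X1 ⇒ v and X1 ⇒ v and X2 ⇒ v and v

Two distinct leftmost derivations for the same string.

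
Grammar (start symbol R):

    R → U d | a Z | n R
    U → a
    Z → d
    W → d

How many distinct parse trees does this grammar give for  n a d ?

2

Parse trees for n a d:
  [R n [R [U a] d]]
  [R n [R a [Z d]]]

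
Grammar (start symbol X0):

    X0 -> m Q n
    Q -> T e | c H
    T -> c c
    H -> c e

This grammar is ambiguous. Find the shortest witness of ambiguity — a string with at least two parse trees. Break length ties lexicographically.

length 5: m c c e n has 2 parse trees

Two derivations of m c c e n:
  X0 ⇒ m Q n ⇒ m T e n ⇒ m c c e n
  X0 ⇒ m Q n ⇒ m c H n ⇒ m c c e n

m c c e n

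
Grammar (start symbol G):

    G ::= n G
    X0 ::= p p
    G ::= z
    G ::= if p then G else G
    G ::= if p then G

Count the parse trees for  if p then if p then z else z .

Parse trees for if p then if p then z else z:
  [G if p then [G if p then [G z]] else [G z]]
  [G if p then [G if p then [G z] else [G z]]]

2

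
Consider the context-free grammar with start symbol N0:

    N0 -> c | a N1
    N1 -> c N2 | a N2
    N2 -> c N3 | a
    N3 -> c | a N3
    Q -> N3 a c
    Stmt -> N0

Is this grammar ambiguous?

Only N0, N1, N2, N3 are reachable from N0; ignoring the rest: Each reachable nonterminal has at most one production per leading terminal, and all productions are right-linear; the derivation is determined token-by-token.

Unambiguous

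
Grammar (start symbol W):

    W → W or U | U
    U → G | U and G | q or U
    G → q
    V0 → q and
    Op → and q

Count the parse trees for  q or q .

2

Parse trees for q or q:
  [W [W [U [G q]]] or [U [G q]]]
  [W [U q or [U [G q]]]]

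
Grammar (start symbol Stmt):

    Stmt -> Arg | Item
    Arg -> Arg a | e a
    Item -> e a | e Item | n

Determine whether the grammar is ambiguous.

Witness: e a

Derivation 1: Stmt ⇒ Arg ⇒ e a
Derivation 2: Stmt ⇒ Item ⇒ e a

Two distinct leftmost derivations for the same string.

Ambiguous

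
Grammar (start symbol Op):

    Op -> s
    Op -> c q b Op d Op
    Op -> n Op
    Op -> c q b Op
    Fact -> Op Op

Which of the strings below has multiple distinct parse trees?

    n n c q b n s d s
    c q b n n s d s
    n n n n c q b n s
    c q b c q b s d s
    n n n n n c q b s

n n c q b n s d s: 1 tree
c q b n n s d s: 1 tree
n n n n c q b n s: 1 tree
c q b c q b s d s: 2 trees
n n n n n c q b s: 1 tree

c q b c q b s d s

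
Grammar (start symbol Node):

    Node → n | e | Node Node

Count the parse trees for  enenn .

Parse trees for enenn (showing first 6 of 14):
  [Node [Node e] [Node [Node n] [Node [Node e] [Node [Node n] [Node n]]]]]
  [Node [Node e] [Node [Node n] [Node [Node [Node e] [Node n]] [Node n]]]]
  [Node [Node e] [Node [Node [Node n] [Node e]] [Node [Node n] [Node n]]]]
  [Node [Node e] [Node [Node [Node n] [Node [Node e] [Node n]]] [Node n]]]
  [Node [Node e] [Node [Node [Node [Node n] [Node e]] [Node n]] [Node n]]]
  [Node [Node [Node e] [Node n]] [Node [Node e] [Node [Node n] [Node n]]]]

14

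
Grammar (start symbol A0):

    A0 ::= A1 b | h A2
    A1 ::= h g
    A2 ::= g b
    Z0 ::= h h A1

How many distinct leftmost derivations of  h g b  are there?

2

Parse trees for h g b:
  [A0 [A1 h g] b]
  [A0 h [A2 g b]]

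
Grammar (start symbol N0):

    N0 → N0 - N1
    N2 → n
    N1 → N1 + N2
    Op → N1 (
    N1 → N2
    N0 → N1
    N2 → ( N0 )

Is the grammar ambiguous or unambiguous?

Only N0, N1, N2 are reachable from N0; ignoring the rest: N0 → N0 - N1 | N1  ;  N1 → N1 + N2 | N2  — a left-associative chain with N2 at the bottom. Each string factors uniquely by precedence.

Unambiguous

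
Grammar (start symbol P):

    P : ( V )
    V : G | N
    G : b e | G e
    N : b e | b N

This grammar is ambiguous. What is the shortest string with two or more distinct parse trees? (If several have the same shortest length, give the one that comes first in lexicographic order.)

length 4: ( b e ) has 2 parse trees

Two derivations of ( b e ):
  P ⇒ ( V ) ⇒ ( G ) ⇒ ( b e )
  P ⇒ ( V ) ⇒ ( N ) ⇒ ( b e )

( b e )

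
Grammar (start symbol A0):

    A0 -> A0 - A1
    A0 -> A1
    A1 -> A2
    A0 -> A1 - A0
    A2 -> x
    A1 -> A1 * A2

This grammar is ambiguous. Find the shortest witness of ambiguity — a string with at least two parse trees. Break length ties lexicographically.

x - x

length 1: no string has ≥2 trees
length 3: x - x has 2 parse trees

Two derivations of x - x:
  A0 ⇒ A0 - A1 ⇒ A1 - A1 ⇒ A2 - A1 ⇒ x - A1 ⇒ x - A2 ⇒ x - x
  A0 ⇒ A1 - A0 ⇒ A2 - A0 ⇒ x - A0 ⇒ x - A1 ⇒ x - A2 ⇒ x - x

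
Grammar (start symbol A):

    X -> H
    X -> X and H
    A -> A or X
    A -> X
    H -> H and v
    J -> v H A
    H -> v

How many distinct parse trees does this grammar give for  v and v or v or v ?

2

Parse trees for v and v or v or v:
  [A [A [A [X [H [H v] and v]]] or [X [H v]]] or [X [H v]]]
  [A [A [A [X [X [H v]] and [H v]]] or [X [H v]]] or [X [H v]]]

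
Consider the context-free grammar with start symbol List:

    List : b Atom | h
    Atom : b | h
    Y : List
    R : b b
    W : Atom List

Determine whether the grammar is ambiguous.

Only List, Atom are reachable from List; ignoring the rest: Restricted to the reachable nonterminals, every rule has the form A → t or A → t B, and no two rules for the same A share a first terminal. The grammar encodes a DFA — one run per string.

Unambiguous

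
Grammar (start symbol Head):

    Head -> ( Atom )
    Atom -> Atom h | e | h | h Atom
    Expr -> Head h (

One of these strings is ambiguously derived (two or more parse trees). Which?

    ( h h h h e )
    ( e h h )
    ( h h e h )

( h h h h e ): 1 tree
( e h h ): 1 tree
( h h e h ): 3 trees

( h h e h )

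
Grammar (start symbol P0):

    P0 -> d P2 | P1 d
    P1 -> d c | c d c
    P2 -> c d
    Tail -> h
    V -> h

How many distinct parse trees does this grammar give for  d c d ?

Parse trees for d c d:
  [P0 d [P2 c d]]
  [P0 [P1 d c] d]

2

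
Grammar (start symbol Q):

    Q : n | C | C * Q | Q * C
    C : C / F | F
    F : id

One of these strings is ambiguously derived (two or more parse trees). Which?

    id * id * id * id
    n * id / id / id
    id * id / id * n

id * id * id * id: 8 trees
n * id / id / id: 1 tree
id * id / id * n: 1 tree

id * id * id * id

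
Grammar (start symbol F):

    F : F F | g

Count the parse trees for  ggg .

2

Parse trees for ggg:
  [F [F g] [F [F g] [F g]]]
  [F [F [F g] [F g]] [F g]]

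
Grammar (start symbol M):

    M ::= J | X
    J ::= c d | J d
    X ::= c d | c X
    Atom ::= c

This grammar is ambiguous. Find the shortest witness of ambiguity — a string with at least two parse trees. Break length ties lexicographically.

length 2: c d has 2 parse trees

Two derivations of c d:
  M ⇒ J ⇒ c d
  M ⇒ X ⇒ c d

c d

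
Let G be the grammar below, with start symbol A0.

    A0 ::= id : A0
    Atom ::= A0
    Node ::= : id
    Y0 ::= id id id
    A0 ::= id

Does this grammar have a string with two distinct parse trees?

Unambiguous

(Atom, Node, Y0 are unreachable from A0, so their rules don't affect L(A0).) The reachable grammar is A → atom sep A | atom. Each atom is followed by either the separator (recurse) or end-of-string (stop) — no choice point.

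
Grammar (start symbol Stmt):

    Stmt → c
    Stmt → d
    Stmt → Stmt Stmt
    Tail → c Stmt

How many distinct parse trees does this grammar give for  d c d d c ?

Parse trees for d c d d c (showing first 6 of 14):
  [Stmt [Stmt d] [Stmt [Stmt c] [Stmt [Stmt d] [Stmt [Stmt d] [Stmt c]]]]]
  [Stmt [Stmt d] [Stmt [Stmt c] [Stmt [Stmt [Stmt d] [Stmt d]] [Stmt c]]]]
  [Stmt [Stmt d] [Stmt [Stmt [Stmt c] [Stmt d]] [Stmt [Stmt d] [Stmt c]]]]
  [Stmt [Stmt d] [Stmt [Stmt [Stmt c] [Stmt [Stmt d] [Stmt d]]] [Stmt c]]]
  [Stmt [Stmt d] [Stmt [Stmt [Stmt [Stmt c] [Stmt d]] [Stmt d]] [Stmt c]]]
  [Stmt [Stmt [Stmt d] [Stmt c]] [Stmt [Stmt d] [Stmt [Stmt d] [Stmt c]]]]

14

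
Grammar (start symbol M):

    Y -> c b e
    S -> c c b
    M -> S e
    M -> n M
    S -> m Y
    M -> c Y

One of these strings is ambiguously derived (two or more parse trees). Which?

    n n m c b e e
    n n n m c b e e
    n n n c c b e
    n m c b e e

n n n c c b e

n n m c b e e: 1 tree
n n n m c b e e: 1 tree
n n n c c b e: 2 trees
n m c b e e: 1 tree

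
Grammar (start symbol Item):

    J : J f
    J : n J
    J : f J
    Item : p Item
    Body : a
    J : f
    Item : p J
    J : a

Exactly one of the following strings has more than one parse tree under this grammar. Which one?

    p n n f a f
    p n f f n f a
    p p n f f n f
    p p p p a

p n n f a f

p n n f a f: 4 trees
p n f f n f a: 1 tree
p p n f f n f: 1 tree
p p p p a: 1 tree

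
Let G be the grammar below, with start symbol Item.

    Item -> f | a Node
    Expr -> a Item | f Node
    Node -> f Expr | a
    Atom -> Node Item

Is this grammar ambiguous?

Only Item, Expr, Node are reachable from Item; ignoring the rest: Restricted to the reachable nonterminals, every rule has the form A → t or A → t B, and no two rules for the same A share a first terminal. The grammar encodes a DFA — one run per string.

Unambiguous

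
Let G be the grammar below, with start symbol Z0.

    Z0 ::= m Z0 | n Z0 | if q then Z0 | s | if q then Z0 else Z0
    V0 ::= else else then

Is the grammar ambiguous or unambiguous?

Witness: if q then if q then s else s

Derivation 1: Z0 ⇒ if q then Z0 ⇒ if q then if q then Z0 else Z0 ⇒ if q then if q then s else Z0 ⇒ if q then if q then s else s
Derivation 2: Z0 ⇒ if q then Z0 else Z0 ⇒ if q then if q then Z0 else Z0 ⇒ if q then if q then s else Z0 ⇒ if q then if q then s else s

Two distinct leftmost derivations for the same string.

Ambiguous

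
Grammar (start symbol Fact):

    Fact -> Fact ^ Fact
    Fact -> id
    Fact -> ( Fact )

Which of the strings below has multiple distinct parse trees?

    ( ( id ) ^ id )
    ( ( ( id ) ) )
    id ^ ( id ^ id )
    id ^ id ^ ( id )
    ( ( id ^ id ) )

( ( id ) ^ id ): 1 tree
( ( ( id ) ) ): 1 tree
id ^ ( id ^ id ): 1 tree
id ^ id ^ ( id ): 2 trees
( ( id ^ id ) ): 1 tree

id ^ id ^ ( id )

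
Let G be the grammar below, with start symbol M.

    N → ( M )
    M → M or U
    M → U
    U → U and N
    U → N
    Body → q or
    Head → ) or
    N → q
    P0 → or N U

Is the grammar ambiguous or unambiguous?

Unambiguous

Only M, U, N are reachable from M; ignoring the rest: The grammar is stratified — M handles 'or' (left-recursive), U handles 'and', N atoms. Each operator has a fixed associativity and precedence level, so every string has one parse.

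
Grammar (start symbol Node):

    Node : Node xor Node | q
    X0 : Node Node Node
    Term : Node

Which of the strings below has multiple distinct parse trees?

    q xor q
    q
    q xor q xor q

q xor q xor q

q xor q: 1 tree
q: 1 tree
q xor q xor q: 2 trees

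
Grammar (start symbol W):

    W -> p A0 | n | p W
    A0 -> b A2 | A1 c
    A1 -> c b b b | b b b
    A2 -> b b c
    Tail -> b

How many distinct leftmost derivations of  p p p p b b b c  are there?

Parse trees for p p p p b b b c:
  [W p [W p [W p [W p [A0 b [A2 b b c]]]]]]
  [W p [W p [W p [W p [A0 [A1 b b b] c]]]]]

2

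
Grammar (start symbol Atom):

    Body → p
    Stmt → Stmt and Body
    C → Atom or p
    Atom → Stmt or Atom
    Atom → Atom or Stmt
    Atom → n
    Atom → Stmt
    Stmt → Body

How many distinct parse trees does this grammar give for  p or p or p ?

Parse trees for p or p or p:
  [Atom [Stmt [Body p]] or [Atom [Stmt [Body p]] or [Atom [Stmt [Body p]]]]]
  [Atom [Stmt [Body p]] or [Atom [Atom [Stmt [Body p]]] or [Stmt [Body p]]]]
  [Atom [Atom [Stmt [Body p]] or [Atom [Stmt [Body p]]]] or [Stmt [Body p]]]
  [Atom [Atom [Atom [Stmt [Body p]]] or [Stmt [Body p]]] or [Stmt [Body p]]]

4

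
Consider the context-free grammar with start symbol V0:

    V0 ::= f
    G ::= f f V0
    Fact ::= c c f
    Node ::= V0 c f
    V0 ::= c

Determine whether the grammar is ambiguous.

Unambiguous

Only V0 is reachable from V0; ignoring the rest: The reachable rules are right-linear with at most one rule per (nonterminal, next-terminal) pair. Each input token forces the next rule, so parsing is deterministic.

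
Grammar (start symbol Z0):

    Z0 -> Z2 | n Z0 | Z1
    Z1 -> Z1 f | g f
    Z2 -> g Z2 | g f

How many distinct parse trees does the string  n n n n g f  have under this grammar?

Parse trees for n n n n g f:
  [Z0 n [Z0 n [Z0 n [Z0 n [Z0 [Z2 g f]]]]]]
  [Z0 n [Z0 n [Z0 n [Z0 n [Z0 [Z1 g f]]]]]]

2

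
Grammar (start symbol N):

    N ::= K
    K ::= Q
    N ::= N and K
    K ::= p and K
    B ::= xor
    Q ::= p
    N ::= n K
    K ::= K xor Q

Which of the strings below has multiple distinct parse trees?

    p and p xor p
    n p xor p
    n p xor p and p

p and p xor p: 3 trees
n p xor p: 1 tree
n p xor p and p: 1 tree

p and p xor p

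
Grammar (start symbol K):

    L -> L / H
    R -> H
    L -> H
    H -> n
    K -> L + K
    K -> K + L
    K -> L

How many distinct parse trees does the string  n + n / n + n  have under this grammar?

Parse trees for n + n / n + n:
  [K [L [H n]] + [K [L [L [H n]] / [H n]] + [K [L [H n]]]]]
  [K [L [H n]] + [K [K [L [L [H n]] / [H n]]] + [L [H n]]]]
  [K [K [L [H n]] + [K [L [L [H n]] / [H n]]]] + [L [H n]]]
  [K [K [K [L [H n]]] + [L [L [H n]] / [H n]]] + [L [H n]]]

4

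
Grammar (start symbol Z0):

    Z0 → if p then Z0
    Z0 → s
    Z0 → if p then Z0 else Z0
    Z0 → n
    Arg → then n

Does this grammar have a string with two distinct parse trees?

Ambiguous

Witness: if p then if p then n else n

Derivation 1: Z0 ⇒ if p then Z0 ⇒ if p then if p then Z0 else Z0 ⇒ if p then if p then n else Z0 ⇒ if p then if p then n else n
Derivation 2: Z0 ⇒ if p then Z0 else Z0 ⇒ if p then if p then Z0 else Z0 ⇒ if p then if p then n else Z0 ⇒ if p then if p then n else n

Two distinct leftmost derivations for the same string.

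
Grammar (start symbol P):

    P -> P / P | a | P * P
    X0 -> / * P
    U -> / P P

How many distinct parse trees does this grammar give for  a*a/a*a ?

5

Parse trees for a*a/a*a:
  [P [P [P a] * [P a]] / [P [P a] * [P a]]]
  [P [P a] * [P [P a] / [P [P a] * [P a]]]]
  [P [P a] * [P [P [P a] / [P a]] * [P a]]]
  [P [P [P [P a] * [P a]] / [P a]] * [P a]]
  [P [P [P a] * [P [P a] / [P a]]] * [P a]]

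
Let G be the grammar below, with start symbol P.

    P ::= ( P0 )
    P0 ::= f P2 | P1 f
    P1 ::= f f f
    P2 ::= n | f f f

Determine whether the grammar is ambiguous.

Witness: ( f f f f )

Derivation 1: P ⇒ ( P0 ) ⇒ ( f P2 ) ⇒ ( f f f f )
Derivation 2: P ⇒ ( P0 ) ⇒ ( P1 f ) ⇒ ( f f f f )

Two distinct leftmost derivations for the same string.

Ambiguous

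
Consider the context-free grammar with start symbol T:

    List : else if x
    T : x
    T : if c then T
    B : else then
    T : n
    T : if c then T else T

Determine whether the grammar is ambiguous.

Ambiguous

Witness: if c then if c then n else n

Derivation 1: T ⇒ if c then T ⇒ if c then if c then T else T ⇒ if c then if c then n else T ⇒ if c then if c then n else n
Derivation 2: T ⇒ if c then T else T ⇒ if c then if c then T else T ⇒ if c then if c then n else T ⇒ if c then if c then n else n

Two distinct leftmost derivations for the same string.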